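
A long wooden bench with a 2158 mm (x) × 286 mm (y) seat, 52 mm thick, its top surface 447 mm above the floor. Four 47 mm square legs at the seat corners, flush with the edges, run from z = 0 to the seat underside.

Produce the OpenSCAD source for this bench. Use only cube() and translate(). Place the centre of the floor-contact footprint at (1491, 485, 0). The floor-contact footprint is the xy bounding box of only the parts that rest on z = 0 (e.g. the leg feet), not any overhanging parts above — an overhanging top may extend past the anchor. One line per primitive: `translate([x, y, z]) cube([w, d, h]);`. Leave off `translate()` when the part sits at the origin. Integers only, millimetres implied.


// leg_h = 447 − 52 = 395
translate([412, 342, 395]) cube([2158, 286, 52]);
translate([412, 342, 0]) cube([47, 47, 395]);
translate([412, 581, 0]) cube([47, 47, 395]);
translate([2523, 342, 0]) cube([47, 47, 395]);
translate([2523, 581, 0]) cube([47, 47, 395]);


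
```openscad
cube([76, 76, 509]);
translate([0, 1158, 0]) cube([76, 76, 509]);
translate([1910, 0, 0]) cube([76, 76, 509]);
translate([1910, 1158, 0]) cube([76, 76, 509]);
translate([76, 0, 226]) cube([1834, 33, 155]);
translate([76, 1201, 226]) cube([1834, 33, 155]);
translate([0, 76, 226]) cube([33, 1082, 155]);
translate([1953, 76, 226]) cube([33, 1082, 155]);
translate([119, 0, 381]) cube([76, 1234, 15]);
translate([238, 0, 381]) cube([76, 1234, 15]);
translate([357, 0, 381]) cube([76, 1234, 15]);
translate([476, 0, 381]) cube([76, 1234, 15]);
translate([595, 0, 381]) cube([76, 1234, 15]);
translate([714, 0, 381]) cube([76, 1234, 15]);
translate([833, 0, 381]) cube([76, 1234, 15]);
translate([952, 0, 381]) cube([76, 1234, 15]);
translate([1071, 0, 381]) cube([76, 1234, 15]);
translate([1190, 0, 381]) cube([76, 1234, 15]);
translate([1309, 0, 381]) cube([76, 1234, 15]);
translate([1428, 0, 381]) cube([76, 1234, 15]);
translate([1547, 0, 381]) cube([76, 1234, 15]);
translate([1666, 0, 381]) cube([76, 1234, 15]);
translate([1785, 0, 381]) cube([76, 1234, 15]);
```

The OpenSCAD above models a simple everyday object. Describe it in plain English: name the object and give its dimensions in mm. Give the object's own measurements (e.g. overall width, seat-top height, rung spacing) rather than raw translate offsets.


A bed frame 1986 mm long (x) by 1234 mm wide (y). Four 76×76 mm corner posts, 509 mm tall, at the corners of the footprint. Four rails of 33 mm thickness and 155 mm height run between adjacent posts with their undersides at z = 226 mm, their outer faces flush with the outside of the frame (the two x-running rails run between the posts' inner faces; the two y-running rails run between the posts' inner faces). 15 slats, each 76 mm wide (x) and 15 mm thick, lie across the top of the two x-running rails, running the full 1234 mm width of the frame in y; along x they sit between the end posts with a 43 mm gap after the −x posts and between neighbouring slats, leaving 49 mm before the +x posts.


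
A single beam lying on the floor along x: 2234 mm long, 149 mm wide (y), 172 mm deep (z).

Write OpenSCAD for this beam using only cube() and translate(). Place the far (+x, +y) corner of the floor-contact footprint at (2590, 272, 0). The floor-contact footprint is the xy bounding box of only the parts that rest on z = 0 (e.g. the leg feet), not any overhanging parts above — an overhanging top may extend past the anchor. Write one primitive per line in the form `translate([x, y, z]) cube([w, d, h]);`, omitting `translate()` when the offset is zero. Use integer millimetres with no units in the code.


translate([356, 123, 0]) cube([2234, 149, 172]);


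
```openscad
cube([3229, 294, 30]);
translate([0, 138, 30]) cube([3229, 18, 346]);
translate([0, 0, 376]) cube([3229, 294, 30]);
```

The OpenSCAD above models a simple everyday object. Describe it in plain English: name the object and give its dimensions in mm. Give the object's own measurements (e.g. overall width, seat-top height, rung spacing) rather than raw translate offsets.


An I-beam lying along x, 3229 mm long. Overall section height 406 mm. Two flanges 294 mm wide (y) and 30 mm thick, one on the floor and one at the top; a web 18 mm thick runs between them, centred on the flange width.


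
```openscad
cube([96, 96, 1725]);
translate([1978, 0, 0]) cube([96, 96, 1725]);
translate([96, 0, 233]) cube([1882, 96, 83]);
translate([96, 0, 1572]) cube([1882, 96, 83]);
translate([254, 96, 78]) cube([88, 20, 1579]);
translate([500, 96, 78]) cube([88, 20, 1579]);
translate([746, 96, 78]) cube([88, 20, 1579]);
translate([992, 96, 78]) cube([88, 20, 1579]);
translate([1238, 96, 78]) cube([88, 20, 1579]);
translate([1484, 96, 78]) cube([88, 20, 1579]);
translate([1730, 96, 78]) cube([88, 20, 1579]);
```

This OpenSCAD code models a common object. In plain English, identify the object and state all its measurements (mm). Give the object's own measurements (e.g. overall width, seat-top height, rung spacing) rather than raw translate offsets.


A fence section. Two 96×96 mm posts, 1725 mm tall, stand on the floor with a clear span of 1882 mm between their inner faces. Two horizontal rails of 96×83 mm section span the gap between the posts with their undersides at z = 233 mm and z = 1572 mm, flush with the posts' −y face. 7 pickets, each 88 mm wide, 20 mm thick and 1579 mm tall, are fixed to the +y face of the rails with their bottoms at z = 78 mm, spaced across the span with a 158 mm gap after the −x post and between neighbouring pickets, with 160 mm left before the +x post.


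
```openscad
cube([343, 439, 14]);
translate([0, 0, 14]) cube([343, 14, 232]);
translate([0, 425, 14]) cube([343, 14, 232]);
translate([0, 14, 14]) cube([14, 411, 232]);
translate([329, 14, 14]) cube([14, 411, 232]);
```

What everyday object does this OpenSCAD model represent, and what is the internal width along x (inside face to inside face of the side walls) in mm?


An open box. The internal width is 315 mm.

A 343×439 base slab with four walls standing on it — an open box. The base is 343 mm wide and the walls are 14 mm thick, so the internal width is 343 − 2 × 14 = 315 mm.


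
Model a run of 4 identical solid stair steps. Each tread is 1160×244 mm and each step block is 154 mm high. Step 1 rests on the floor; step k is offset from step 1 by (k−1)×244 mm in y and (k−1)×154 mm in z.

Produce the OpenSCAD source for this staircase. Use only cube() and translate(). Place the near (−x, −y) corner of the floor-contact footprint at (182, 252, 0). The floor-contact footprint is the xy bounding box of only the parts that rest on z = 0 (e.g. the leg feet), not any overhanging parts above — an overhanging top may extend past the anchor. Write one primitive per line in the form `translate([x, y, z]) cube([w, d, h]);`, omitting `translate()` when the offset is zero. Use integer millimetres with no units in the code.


translate([182, 252, 0]) cube([1160, 244, 154]);
translate([182, 496, 154]) cube([1160, 244, 154]);
translate([182, 740, 308]) cube([1160, 244, 154]);
translate([182, 984, 462]) cube([1160, 244, 154]);


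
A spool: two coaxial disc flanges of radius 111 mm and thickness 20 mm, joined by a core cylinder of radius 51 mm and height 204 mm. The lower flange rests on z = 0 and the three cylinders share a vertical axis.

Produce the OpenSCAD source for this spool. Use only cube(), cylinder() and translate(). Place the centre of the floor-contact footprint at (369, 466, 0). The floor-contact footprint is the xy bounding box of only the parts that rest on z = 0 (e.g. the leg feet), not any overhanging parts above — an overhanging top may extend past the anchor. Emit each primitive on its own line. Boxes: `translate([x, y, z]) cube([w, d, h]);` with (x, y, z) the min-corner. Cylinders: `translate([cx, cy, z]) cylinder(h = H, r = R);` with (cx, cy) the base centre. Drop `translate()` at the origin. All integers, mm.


translate([369, 466, 0]) cylinder(h = 20, r = 111);
translate([369, 466, 20]) cylinder(h = 204, r = 51);
translate([369, 466, 224]) cylinder(h = 20, r = 111);


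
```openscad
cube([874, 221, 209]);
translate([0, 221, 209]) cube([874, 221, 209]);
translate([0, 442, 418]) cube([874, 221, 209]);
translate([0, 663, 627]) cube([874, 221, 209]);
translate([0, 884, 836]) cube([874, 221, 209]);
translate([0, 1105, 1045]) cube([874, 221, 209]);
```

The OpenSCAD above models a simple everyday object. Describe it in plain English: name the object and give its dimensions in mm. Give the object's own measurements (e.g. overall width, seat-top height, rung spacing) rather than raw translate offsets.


A straight staircase of 6 solid steps. Each step is 874 mm wide (x), 221 mm deep (y, the going) and 209 mm tall (the rise). The first step rests on the floor; each subsequent step sits one going further in +y and one rise higher in +z, directly behind and above the previous step with no overlap.


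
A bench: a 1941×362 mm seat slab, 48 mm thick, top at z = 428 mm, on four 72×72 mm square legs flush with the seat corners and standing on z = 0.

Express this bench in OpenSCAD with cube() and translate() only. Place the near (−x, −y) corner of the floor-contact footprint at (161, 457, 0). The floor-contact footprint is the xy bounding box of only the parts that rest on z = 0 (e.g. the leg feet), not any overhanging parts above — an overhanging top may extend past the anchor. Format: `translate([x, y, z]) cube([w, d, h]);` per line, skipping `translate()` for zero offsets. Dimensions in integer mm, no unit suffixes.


translate([161, 457, 380]) cube([1941, 362, 48]);
translate([161, 457, 0]) cube([72, 72, 380]);
translate([161, 747, 0]) cube([72, 72, 380]);
translate([2030, 457, 0]) cube([72, 72, 380]);
translate([2030, 747, 0]) cube([72, 72, 380]);


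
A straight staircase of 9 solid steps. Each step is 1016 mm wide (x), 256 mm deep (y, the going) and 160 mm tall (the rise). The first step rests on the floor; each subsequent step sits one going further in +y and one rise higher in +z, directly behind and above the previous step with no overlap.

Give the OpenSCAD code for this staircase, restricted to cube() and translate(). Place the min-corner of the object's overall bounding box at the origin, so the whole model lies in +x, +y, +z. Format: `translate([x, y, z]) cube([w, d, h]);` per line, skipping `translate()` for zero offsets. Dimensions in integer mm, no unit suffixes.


cube([1016, 256, 160]);
translate([0, 256, 160]) cube([1016, 256, 160]);
translate([0, 512, 320]) cube([1016, 256, 160]);
translate([0, 768, 480]) cube([1016, 256, 160]);
translate([0, 1024, 640]) cube([1016, 256, 160]);
translate([0, 1280, 800]) cube([1016, 256, 160]);
translate([0, 1536, 960]) cube([1016, 256, 160]);
translate([0, 1792, 1120]) cube([1016, 256, 160]);
translate([0, 2048, 1280]) cube([1016, 256, 160]);


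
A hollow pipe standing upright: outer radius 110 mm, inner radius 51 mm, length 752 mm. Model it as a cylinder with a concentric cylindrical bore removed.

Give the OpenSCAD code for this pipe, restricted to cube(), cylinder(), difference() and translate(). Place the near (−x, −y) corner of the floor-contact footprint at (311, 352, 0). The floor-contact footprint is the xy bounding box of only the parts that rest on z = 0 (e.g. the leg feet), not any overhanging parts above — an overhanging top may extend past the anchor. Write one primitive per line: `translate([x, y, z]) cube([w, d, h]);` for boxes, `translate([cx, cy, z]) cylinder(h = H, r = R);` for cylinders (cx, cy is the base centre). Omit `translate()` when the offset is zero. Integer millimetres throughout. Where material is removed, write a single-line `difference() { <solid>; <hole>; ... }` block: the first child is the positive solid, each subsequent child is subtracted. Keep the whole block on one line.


difference() { translate([421, 462, 0]) cylinder(h = 752, r = 110); translate([421, 462, 0]) cylinder(h = 752, r = 51); }


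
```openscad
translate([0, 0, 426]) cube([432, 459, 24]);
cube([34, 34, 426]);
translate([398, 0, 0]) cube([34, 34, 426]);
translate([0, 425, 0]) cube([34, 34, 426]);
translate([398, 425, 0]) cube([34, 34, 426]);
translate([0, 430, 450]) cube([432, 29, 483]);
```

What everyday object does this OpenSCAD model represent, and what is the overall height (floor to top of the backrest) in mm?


A chair. The overall height is 933 mm.

A slab on four corner posts with a tall panel at the back — a chair. The seat slab sits at z = 426 with thickness 24, and the 483 mm backrest starts at the seat top, so the overall height is 426 + 24 + 483 = 933 mm.


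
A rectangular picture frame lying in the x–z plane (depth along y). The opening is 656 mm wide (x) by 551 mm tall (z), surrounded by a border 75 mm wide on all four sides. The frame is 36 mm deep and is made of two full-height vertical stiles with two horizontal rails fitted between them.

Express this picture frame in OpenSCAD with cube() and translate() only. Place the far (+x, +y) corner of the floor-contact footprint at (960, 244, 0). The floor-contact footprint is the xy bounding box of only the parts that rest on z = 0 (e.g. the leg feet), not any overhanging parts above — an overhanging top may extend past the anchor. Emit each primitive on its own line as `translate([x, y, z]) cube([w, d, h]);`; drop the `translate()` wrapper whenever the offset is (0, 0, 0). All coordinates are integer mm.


translate([154, 208, 0]) cube([75, 36, 701]);
translate([885, 208, 0]) cube([75, 36, 701]);
translate([229, 208, 0]) cube([656, 36, 75]);
translate([229, 208, 626]) cube([656, 36, 75]);


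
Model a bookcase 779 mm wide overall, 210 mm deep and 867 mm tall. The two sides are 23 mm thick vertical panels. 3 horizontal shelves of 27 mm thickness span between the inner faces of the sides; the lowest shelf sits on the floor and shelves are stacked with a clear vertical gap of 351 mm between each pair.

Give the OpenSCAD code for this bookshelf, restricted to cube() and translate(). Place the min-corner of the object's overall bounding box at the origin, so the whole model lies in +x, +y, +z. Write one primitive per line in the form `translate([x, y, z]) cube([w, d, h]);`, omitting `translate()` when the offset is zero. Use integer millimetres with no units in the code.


cube([23, 210, 867]);
translate([756, 0, 0]) cube([23, 210, 867]);
translate([23, 0, 0]) cube([733, 210, 27]);
translate([23, 0, 378]) cube([733, 210, 27]);
translate([23, 0, 756]) cube([733, 210, 27]);


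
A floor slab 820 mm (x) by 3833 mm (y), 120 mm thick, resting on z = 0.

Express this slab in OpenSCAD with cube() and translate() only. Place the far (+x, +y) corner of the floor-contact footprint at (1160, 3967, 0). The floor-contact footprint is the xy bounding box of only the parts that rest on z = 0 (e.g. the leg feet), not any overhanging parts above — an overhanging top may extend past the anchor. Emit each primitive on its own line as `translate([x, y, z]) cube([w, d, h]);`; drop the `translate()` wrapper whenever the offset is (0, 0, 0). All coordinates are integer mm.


translate([340, 134, 0]) cube([820, 3833, 120]);


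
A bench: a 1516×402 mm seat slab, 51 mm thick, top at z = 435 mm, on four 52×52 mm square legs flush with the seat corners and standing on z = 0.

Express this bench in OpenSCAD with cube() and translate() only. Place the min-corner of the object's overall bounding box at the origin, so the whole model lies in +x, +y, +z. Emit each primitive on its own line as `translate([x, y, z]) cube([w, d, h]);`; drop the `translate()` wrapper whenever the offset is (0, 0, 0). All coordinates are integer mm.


// leg_h = 435 − 51 = 384
translate([0, 0, 384]) cube([1516, 402, 51]);
cube([52, 52, 384]);
translate([0, 350, 0]) cube([52, 52, 384]);
translate([1464, 0, 0]) cube([52, 52, 384]);
translate([1464, 350, 0]) cube([52, 52, 384]);


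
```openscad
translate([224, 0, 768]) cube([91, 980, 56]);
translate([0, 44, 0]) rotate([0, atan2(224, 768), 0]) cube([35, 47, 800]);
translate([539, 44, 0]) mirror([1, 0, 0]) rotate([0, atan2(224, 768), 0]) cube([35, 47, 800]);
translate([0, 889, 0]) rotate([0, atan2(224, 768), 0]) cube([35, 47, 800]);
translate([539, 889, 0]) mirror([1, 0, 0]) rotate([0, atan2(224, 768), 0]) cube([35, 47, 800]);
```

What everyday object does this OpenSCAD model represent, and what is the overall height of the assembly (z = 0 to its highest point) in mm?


A sawhorse. The overall height is 824 mm.

A beam across two mirrored pairs of raked legs — a sawhorse. The beam's underside is at z = 768 (matching the legs' vertical rise in atan2(224, 768)) and the beam is 56 mm tall, so its top is at 768 + 56 = 824 mm. The raked legs top out at the beam's underside, so that is the highest point.


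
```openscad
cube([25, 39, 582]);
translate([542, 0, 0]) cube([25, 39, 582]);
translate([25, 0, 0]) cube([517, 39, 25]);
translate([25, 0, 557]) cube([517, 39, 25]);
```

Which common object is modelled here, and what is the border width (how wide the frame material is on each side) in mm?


A picture frame. The border width is 25 mm.

Four thin pieces enclosing a rectangular opening — a picture frame. The two full-height stiles are 582 mm tall; the top rail sits at z = 557 and is 25 mm tall, so the border above the opening is 582 − 557 = 25 mm, matching the stile x-width.


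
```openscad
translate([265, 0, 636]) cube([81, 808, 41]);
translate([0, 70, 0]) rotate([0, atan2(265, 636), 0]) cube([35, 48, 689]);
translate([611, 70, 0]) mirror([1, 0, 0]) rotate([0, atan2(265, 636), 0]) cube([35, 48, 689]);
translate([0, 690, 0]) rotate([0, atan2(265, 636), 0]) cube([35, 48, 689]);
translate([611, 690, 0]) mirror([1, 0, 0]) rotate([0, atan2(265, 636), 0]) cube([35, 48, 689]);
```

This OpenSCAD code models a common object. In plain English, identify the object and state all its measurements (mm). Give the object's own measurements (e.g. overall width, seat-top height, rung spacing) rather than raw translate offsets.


A sawhorse. A 81×808×41 mm beam (x, y, z) sits on two A-frame leg pairs. Each pair is two raked legs of 35×48 mm section (48 mm along y) splaying symmetrically in x. Each leg rises 636 mm vertically over 265 mm of horizontal reach and is 689 mm long along its own axis. Every leg's outer bottom edge rests on the floor and its outer top edge meets a bottom edge of the beam — the left legs (tilting toward +x) meet the beam's −x bottom edge, the right legs (their mirror images, tilting toward −x) meet its +x bottom edge — so the leg tops tuck under the beam, the beam's underside is 636 mm above the floor, and the feet are 611 mm apart outside-to-outside with the beam centred between them. The two leg pairs are set in 70 mm from either end of the beam.


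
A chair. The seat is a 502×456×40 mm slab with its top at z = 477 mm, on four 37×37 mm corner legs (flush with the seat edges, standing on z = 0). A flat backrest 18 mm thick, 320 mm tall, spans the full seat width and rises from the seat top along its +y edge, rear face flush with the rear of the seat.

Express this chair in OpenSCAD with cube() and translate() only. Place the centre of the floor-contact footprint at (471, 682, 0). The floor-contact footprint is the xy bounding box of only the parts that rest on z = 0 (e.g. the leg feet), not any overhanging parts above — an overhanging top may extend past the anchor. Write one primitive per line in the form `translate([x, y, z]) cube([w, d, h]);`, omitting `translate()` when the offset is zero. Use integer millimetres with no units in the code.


// leg_h = 477 - 40 = 437
translate([220, 454, 437]) cube([502, 456, 40]);
translate([220, 454, 0]) cube([37, 37, 437]);
translate([685, 454, 0]) cube([37, 37, 437]);
translate([220, 873, 0]) cube([37, 37, 437]);
translate([685, 873, 0]) cube([37, 37, 437]);
translate([220, 892, 477]) cube([502, 18, 320]);


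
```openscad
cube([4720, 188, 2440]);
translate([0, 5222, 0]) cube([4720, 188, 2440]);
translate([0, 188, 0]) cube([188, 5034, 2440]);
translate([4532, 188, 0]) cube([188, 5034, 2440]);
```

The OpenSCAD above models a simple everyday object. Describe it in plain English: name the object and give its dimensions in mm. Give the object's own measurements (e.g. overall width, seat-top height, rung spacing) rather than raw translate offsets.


The wall frame of a small rectangular building: four walls, each 2440 mm tall and 188 mm thick, enclosing a footprint 4720 mm (x) by 5410 mm (y) outside-to-outside, with no floor or roof. The front and back walls (the −y and +y sides) span the full width; the two side walls fit between them.


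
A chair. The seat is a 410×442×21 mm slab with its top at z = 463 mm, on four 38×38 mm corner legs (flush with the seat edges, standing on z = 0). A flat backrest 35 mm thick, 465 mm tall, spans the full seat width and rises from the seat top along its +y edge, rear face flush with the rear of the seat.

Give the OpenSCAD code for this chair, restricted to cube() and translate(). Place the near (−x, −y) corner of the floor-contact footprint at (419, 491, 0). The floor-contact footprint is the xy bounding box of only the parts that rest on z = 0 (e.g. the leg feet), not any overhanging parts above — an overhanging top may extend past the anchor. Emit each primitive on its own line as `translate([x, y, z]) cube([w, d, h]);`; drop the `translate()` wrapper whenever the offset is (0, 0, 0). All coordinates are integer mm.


// leg_h = 463 - 21 = 442
translate([419, 491, 442]) cube([410, 442, 21]);
translate([419, 491, 0]) cube([38, 38, 442]);
translate([791, 491, 0]) cube([38, 38, 442]);
translate([419, 895, 0]) cube([38, 38, 442]);
translate([791, 895, 0]) cube([38, 38, 442]);
translate([419, 898, 463]) cube([410, 35, 465]);


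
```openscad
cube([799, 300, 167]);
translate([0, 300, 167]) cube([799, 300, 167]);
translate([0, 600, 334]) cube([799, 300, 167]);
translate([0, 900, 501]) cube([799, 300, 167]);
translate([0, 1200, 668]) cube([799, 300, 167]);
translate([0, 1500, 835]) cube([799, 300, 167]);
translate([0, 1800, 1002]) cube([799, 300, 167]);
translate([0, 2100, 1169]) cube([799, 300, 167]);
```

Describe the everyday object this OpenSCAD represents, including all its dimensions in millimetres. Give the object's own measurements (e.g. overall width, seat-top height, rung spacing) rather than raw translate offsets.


A straight staircase of 8 solid steps. Each step is 799 mm wide (x), 300 mm deep (y, the going) and 167 mm tall (the rise). The first step rests on the floor; each subsequent step sits one going further in +y and one rise higher in +z, directly behind and above the previous step with no overlap.


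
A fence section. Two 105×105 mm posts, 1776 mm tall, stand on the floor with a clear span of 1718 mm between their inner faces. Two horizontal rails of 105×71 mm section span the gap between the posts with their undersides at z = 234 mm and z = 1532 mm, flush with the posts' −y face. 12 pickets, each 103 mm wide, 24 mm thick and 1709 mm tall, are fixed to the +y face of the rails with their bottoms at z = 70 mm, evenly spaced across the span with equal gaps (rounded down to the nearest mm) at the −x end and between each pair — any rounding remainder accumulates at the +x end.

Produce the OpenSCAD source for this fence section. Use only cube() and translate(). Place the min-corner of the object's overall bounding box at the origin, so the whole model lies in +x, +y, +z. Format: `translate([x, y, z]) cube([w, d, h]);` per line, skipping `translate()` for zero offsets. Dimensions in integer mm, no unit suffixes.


cube([105, 105, 1776]);
translate([1823, 0, 0]) cube([105, 105, 1776]);
translate([105, 0, 234]) cube([1718, 105, 71]);
translate([105, 0, 1532]) cube([1718, 105, 71]);
translate([142, 105, 70]) cube([103, 24, 1709]);
translate([282, 105, 70]) cube([103, 24, 1709]);
translate([422, 105, 70]) cube([103, 24, 1709]);
translate([562, 105, 70]) cube([103, 24, 1709]);
translate([702, 105, 70]) cube([103, 24, 1709]);
translate([842, 105, 70]) cube([103, 24, 1709]);
translate([982, 105, 70]) cube([103, 24, 1709]);
translate([1122, 105, 70]) cube([103, 24, 1709]);
translate([1262, 105, 70]) cube([103, 24, 1709]);
translate([1402, 105, 70]) cube([103, 24, 1709]);
translate([1542, 105, 70]) cube([103, 24, 1709]);
translate([1682, 105, 70]) cube([103, 24, 1709]);


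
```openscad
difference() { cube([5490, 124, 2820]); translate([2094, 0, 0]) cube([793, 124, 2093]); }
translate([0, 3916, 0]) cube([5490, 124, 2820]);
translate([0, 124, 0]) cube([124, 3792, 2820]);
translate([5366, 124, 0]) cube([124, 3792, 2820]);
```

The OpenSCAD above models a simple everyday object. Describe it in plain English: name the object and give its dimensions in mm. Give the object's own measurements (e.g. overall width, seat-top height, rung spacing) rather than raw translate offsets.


A single room: four walls, each 2820 mm tall and 124 mm thick, enclosing an outside footprint 5490×4040 mm (x × y), no floor or roof. The front and back walls (−y and +y sides) run the full x-width; the side walls fit between their inner faces. A door opening 793 mm wide and 2093 mm tall is cut through the front wall from the floor up, its −x edge 2094 mm from the wall's −x end.


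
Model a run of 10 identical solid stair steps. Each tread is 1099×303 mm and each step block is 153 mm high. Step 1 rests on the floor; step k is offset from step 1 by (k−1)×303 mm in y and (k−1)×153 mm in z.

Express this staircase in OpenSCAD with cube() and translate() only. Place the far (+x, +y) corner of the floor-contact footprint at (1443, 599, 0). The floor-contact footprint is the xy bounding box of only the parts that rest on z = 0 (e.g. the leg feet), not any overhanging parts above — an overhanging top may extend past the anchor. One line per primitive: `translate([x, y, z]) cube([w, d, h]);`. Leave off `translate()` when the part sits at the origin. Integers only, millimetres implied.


translate([344, 296, 0]) cube([1099, 303, 153]);
translate([344, 599, 153]) cube([1099, 303, 153]);
translate([344, 902, 306]) cube([1099, 303, 153]);
translate([344, 1205, 459]) cube([1099, 303, 153]);
translate([344, 1508, 612]) cube([1099, 303, 153]);
translate([344, 1811, 765]) cube([1099, 303, 153]);
translate([344, 2114, 918]) cube([1099, 303, 153]);
translate([344, 2417, 1071]) cube([1099, 303, 153]);
translate([344, 2720, 1224]) cube([1099, 303, 153]);
translate([344, 3023, 1377]) cube([1099, 303, 153]);


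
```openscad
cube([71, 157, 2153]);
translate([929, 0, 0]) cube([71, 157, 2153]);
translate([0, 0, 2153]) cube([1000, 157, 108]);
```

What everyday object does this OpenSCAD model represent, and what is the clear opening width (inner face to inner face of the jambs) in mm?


A door frame. The clear opening width is 858 mm.

Two 2153 mm tall posts with a header on top — a door frame. The left jamb is 71 mm wide at x = 0; the right jamb starts at x = 929. The clear opening is 929 − 71 = 858 mm.


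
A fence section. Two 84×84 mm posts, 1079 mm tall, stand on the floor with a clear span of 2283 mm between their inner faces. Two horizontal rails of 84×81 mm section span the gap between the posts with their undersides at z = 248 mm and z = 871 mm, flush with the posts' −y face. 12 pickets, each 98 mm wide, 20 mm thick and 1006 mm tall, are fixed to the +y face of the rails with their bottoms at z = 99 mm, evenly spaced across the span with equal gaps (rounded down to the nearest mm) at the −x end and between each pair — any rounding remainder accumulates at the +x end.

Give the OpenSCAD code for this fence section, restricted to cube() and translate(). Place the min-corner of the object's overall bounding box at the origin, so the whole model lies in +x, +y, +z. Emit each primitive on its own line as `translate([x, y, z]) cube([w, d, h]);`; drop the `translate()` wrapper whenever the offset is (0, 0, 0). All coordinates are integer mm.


cube([84, 84, 1079]);
translate([2367, 0, 0]) cube([84, 84, 1079]);
translate([84, 0, 248]) cube([2283, 84, 81]);
translate([84, 0, 871]) cube([2283, 84, 81]);
translate([169, 84, 99]) cube([98, 20, 1006]);
translate([352, 84, 99]) cube([98, 20, 1006]);
translate([535, 84, 99]) cube([98, 20, 1006]);
translate([718, 84, 99]) cube([98, 20, 1006]);
translate([901, 84, 99]) cube([98, 20, 1006]);
translate([1084, 84, 99]) cube([98, 20, 1006]);
translate([1267, 84, 99]) cube([98, 20, 1006]);
translate([1450, 84, 99]) cube([98, 20, 1006]);
translate([1633, 84, 99]) cube([98, 20, 1006]);
translate([1816, 84, 99]) cube([98, 20, 1006]);
translate([1999, 84, 99]) cube([98, 20, 1006]);
translate([2182, 84, 99]) cube([98, 20, 1006]);


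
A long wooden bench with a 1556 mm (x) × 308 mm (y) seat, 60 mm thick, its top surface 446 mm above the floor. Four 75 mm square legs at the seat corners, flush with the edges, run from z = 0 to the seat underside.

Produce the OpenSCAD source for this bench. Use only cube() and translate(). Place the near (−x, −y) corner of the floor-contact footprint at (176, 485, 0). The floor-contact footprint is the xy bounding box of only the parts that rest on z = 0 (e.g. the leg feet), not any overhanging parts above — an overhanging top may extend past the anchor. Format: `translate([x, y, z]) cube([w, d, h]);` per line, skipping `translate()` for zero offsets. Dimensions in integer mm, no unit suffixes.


translate([176, 485, 386]) cube([1556, 308, 60]);
translate([176, 485, 0]) cube([75, 75, 386]);
translate([176, 718, 0]) cube([75, 75, 386]);
translate([1657, 485, 0]) cube([75, 75, 386]);
translate([1657, 718, 0]) cube([75, 75, 386]);


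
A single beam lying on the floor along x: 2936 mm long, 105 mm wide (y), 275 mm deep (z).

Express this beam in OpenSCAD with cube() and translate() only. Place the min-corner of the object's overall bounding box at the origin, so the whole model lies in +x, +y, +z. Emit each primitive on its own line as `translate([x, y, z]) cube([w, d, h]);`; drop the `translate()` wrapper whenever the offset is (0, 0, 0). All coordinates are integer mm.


cube([2936, 105, 275]);


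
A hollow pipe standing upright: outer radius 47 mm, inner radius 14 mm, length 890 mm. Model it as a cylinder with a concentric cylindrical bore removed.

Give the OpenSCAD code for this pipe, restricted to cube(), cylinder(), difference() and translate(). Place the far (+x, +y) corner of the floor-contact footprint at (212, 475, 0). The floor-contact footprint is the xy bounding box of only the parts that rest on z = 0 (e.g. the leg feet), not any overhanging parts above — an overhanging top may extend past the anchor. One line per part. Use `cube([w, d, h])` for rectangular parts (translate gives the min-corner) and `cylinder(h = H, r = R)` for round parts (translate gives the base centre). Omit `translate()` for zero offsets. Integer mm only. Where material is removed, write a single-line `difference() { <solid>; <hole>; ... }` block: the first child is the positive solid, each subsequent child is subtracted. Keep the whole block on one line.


difference() { translate([165, 428, 0]) cylinder(h = 890, r = 47); translate([165, 428, 0]) cylinder(h = 890, r = 14); }


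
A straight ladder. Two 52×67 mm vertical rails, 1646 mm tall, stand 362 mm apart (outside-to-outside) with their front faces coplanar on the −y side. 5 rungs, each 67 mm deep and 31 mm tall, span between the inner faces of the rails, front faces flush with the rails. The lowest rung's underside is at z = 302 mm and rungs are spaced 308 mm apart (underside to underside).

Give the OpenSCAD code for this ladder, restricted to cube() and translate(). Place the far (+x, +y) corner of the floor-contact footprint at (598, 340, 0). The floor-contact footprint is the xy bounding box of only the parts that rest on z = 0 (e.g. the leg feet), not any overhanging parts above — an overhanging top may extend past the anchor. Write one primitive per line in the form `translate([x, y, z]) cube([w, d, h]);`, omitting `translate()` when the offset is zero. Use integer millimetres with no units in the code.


translate([236, 273, 0]) cube([52, 67, 1646]);
translate([546, 273, 0]) cube([52, 67, 1646]);
translate([288, 273, 302]) cube([258, 67, 31]);
translate([288, 273, 610]) cube([258, 67, 31]);
translate([288, 273, 918]) cube([258, 67, 31]);
translate([288, 273, 1226]) cube([258, 67, 31]);
translate([288, 273, 1534]) cube([258, 67, 31]);


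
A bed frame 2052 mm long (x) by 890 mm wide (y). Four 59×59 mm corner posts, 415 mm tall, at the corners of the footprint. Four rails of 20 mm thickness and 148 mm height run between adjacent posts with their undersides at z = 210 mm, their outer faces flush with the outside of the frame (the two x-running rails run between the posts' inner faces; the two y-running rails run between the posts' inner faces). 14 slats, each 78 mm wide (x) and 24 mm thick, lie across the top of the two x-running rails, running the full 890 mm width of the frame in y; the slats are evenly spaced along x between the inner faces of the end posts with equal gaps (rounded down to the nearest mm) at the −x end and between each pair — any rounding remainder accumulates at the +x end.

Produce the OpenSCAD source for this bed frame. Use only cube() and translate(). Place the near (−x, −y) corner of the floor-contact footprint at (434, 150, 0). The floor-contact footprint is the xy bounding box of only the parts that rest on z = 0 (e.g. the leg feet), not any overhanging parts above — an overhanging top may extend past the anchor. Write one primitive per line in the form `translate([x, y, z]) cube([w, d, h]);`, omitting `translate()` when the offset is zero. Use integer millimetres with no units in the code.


// slat z = rail_z + rail_h = 210 + 148 = 358
// slat gap = ⌊(1934 − 14·78) / 15⌋ = 56
translate([434, 150, 0]) cube([59, 59, 415]);
translate([434, 981, 0]) cube([59, 59, 415]);
translate([2427, 150, 0]) cube([59, 59, 415]);
translate([2427, 981, 0]) cube([59, 59, 415]);
translate([493, 150, 210]) cube([1934, 20, 148]);
translate([493, 1020, 210]) cube([1934, 20, 148]);
translate([434, 209, 210]) cube([20, 772, 148]);
translate([2466, 209, 210]) cube([20, 772, 148]);
translate([549, 150, 358]) cube([78, 890, 24]);
translate([683, 150, 358]) cube([78, 890, 24]);
translate([817, 150, 358]) cube([78, 890, 24]);
translate([951, 150, 358]) cube([78, 890, 24]);
translate([1085, 150, 358]) cube([78, 890, 24]);
translate([1219, 150, 358]) cube([78, 890, 24]);
translate([1353, 150, 358]) cube([78, 890, 24]);
translate([1487, 150, 358]) cube([78, 890, 24]);
translate([1621, 150, 358]) cube([78, 890, 24]);
translate([1755, 150, 358]) cube([78, 890, 24]);
translate([1889, 150, 358]) cube([78, 890, 24]);
translate([2023, 150, 358]) cube([78, 890, 24]);
translate([2157, 150, 358]) cube([78, 890, 24]);
translate([2291, 150, 358]) cube([78, 890, 24]);


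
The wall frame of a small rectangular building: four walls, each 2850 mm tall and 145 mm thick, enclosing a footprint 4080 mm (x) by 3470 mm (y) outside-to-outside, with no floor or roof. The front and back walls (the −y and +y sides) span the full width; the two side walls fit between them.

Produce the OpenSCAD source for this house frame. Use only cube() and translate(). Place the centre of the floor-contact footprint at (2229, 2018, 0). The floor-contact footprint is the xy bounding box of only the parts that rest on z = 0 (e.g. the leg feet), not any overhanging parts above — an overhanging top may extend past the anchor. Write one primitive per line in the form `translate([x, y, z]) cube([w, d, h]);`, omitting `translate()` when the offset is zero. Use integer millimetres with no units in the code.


translate([189, 283, 0]) cube([4080, 145, 2850]);
translate([189, 3608, 0]) cube([4080, 145, 2850]);
translate([189, 428, 0]) cube([145, 3180, 2850]);
translate([4124, 428, 0]) cube([145, 3180, 2850]);


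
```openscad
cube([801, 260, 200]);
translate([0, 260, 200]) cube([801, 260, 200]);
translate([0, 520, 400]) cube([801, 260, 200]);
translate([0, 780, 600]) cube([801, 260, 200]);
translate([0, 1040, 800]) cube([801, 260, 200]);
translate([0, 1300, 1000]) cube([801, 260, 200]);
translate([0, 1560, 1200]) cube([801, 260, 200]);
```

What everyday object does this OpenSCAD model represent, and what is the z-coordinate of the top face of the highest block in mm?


A staircase. The total rise is 1400 mm.

7 identical blocks, each offset up and back from the previous — a staircase. Each step is 200 mm tall and there are 7 of them, so the total rise is 7 × 200 = 1400 mm.


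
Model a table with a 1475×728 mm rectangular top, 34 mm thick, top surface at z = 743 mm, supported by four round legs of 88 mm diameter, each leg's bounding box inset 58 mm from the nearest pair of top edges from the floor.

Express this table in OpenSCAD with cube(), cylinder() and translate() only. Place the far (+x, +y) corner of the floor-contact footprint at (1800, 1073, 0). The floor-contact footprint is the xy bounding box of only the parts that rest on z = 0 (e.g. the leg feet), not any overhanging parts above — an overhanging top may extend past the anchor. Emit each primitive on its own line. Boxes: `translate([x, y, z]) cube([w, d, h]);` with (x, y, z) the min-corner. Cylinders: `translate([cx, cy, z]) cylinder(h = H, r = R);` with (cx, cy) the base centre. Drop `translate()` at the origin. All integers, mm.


translate([383, 403, 709]) cube([1475, 728, 34]);
translate([485, 505, 0]) cylinder(h = 709, r = 44);
translate([1756, 505, 0]) cylinder(h = 709, r = 44);
translate([485, 1029, 0]) cylinder(h = 709, r = 44);
translate([1756, 1029, 0]) cylinder(h = 709, r = 44);


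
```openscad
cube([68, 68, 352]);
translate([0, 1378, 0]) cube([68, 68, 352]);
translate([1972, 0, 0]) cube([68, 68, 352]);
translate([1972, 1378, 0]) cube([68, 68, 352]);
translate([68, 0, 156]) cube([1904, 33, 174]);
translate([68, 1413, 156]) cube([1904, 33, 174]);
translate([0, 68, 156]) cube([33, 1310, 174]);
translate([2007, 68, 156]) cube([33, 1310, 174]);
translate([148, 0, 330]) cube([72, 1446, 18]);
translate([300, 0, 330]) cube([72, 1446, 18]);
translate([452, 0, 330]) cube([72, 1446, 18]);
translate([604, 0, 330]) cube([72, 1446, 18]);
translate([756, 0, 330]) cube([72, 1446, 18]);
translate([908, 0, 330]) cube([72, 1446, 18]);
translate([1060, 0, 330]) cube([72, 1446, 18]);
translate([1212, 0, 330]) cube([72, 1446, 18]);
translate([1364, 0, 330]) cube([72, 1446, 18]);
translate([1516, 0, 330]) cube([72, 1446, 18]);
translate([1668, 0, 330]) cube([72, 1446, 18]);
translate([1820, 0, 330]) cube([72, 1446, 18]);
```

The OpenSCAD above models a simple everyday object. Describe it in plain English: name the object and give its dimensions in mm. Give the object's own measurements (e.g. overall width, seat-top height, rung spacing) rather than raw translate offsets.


A bed frame 2040 mm long (x) by 1446 mm wide (y). Four 68×68 mm corner posts, 352 mm tall, at the corners of the footprint. Four rails of 33 mm thickness and 174 mm height run between adjacent posts with their undersides at z = 156 mm, their outer faces flush with the outside of the frame (the two x-running rails run between the posts' inner faces; the two y-running rails run between the posts' inner faces). 12 slats, each 72 mm wide (x) and 18 mm thick, lie across the top of the two x-running rails, running the full 1446 mm width of the frame in y; along x they sit between the end posts with a 80 mm gap after the −x posts and between neighbouring slats and before the +x posts.


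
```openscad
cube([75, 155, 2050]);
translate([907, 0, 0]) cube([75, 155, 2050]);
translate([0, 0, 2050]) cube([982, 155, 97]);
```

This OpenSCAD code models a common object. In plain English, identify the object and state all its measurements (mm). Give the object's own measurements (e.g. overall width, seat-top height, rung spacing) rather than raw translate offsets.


A door frame. The clear opening is 832 mm wide and 2050 mm high. Two 75 mm wide jambs, 155 mm deep, stand either side of the opening from the floor to the top of the opening. A 97 mm thick head sits across the top of both jambs, spanning the full outside width of the frame.
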